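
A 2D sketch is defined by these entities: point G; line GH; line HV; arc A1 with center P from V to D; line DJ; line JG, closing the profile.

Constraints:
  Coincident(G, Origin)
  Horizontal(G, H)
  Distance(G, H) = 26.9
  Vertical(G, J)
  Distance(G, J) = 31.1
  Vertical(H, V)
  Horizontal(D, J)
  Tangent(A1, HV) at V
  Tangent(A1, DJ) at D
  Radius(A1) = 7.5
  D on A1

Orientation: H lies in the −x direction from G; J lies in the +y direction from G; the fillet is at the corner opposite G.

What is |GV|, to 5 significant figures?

35.785

G is at the origin; G and H share the same y with |GH| = 26.9 and H on the −x side, so H = (-26.900, 0.0000). G and J share the same x with |GJ| = 31.1 and J on the +y side, so J = (0.0000, 31.100). The virtual corner opposite G is at (-26.900, 31.100). The tangent condition forces PV to be normal to HV and since A1 is tangent to DJ there, PD ⟂ DJ, with radius 7.5, so the center P sits 7.5 in from both sides at P = (-19.400, 23.600). That places the tangent points at V = (-26.900, 23.600) on HV and D = (-19.400, 31.100) on DJ. Then |GV| = |V − G| = 35.785.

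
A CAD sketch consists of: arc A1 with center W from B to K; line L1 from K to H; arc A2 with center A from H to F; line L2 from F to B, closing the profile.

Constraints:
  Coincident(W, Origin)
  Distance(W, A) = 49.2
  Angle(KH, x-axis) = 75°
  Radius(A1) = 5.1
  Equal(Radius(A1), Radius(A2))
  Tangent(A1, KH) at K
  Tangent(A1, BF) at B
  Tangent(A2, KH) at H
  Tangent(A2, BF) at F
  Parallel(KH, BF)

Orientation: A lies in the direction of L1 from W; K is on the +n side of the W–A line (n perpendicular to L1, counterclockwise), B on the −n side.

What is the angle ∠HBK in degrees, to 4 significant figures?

78.29°

Tangency of A1 to both parallel lines with radius 5.1 puts K and B at W ± 5.1·n: K = (-4.926, 1.320), B = (4.926, -1.320). Equal radii place H and F the same way about A: H = A + 5.1·n = (7.808, 48.84), F = A − 5.1·n = (17.66, 46.20). Then cos ∠HBK = BH·BK / (|BH||BK|), giving 78.29°.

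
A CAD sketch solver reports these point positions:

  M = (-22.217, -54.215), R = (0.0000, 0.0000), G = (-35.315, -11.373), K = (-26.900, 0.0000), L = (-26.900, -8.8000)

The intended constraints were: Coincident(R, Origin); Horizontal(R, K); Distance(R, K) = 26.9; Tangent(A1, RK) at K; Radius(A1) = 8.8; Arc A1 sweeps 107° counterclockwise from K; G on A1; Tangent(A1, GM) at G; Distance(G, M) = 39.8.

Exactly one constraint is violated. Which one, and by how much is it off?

Distance(G, M) = 39.8 — off by 5.00.

R = (0.00, 0.00) ✓; R.y = 0.00, K.y = 0.00 ✓; |RK| = 26.90 ✓; ∠(LK, KR) = 90.00° ✓; |LK| = 8.800 ✓; bearing(L→G) − bearing(L→K) = 107.0° ✓; |LG| = 8.800 ✓; ∠(LG, GM) = 90.00° ✓; |GM| = 44.80 ✗.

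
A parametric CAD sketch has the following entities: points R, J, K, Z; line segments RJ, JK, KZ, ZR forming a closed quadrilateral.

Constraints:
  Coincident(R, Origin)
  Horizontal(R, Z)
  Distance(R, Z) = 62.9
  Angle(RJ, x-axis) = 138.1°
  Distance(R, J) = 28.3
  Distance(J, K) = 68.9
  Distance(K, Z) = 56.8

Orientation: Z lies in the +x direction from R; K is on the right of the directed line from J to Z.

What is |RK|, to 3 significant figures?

41.6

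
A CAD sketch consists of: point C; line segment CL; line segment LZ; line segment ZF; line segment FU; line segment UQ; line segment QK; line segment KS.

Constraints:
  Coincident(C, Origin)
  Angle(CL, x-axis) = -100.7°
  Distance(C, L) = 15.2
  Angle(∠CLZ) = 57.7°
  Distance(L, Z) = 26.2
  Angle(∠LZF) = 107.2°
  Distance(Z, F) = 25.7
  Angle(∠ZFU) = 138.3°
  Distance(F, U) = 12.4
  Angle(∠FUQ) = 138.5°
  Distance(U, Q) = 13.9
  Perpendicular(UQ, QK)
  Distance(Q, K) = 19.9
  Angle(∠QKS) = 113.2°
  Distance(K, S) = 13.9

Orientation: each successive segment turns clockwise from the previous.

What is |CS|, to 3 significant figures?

9.19

C is at the origin; CL runs at -100.7° with length 15.2, so L = (-2.82, -14.9). ∠CLZ = 57.7° gives LZ at 137° from the x-axis; with |LZ| = 26.2, Z = (-22.0, 2.93). ∠LZF = 107.2° gives ZF at 64.2° from the x-axis; with |ZF| = 25.7, F = (-10.8, 26.1). ∠ZFU = 138.3° gives FU at 22.5° from the x-axis; with |FU| = 12.4, U = (0.658, 30.8). ∠FUQ = 138.5° gives UQ at -19.0° from the x-axis; with |UQ| = 13.9, Q = (13.8, 26.3). The perpendicularity gives QK at right angles to UQ, so QK runs at -109°; with |QK| = 19.9, K = (7.32, 7.47). ∠QKS = 113.2° gives KS at -176° from the x-axis; with |KS| = 13.9, S = (-6.54, 6.46). Then |CS| = |S − C| = 9.19.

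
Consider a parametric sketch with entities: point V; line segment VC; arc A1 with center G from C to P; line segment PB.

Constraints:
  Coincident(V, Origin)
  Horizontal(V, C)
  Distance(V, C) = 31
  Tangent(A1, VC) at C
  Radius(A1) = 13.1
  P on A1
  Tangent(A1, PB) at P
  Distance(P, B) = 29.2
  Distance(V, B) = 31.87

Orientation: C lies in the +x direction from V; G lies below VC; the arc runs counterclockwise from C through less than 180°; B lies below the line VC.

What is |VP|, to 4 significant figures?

20.75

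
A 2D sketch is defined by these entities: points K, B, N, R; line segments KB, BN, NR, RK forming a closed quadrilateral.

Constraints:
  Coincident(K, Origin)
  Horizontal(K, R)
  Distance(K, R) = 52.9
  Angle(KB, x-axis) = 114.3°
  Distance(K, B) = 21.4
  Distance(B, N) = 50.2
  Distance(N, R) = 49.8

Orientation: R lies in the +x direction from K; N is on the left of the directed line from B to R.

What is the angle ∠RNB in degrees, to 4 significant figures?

80.65°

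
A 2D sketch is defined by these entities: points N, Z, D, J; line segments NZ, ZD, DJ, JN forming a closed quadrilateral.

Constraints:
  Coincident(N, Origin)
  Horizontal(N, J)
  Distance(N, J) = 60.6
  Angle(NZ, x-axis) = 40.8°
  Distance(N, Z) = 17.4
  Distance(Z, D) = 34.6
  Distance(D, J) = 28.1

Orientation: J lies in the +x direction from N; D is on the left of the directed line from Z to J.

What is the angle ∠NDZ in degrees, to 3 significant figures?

6.64°

N is at the origin; N and J share the same y with |NJ| = 60.6 and J in +x, so J = (60.6, 0). NZ runs at 40.8° with |NZ| = 17.4, so Z = (13.2, 11.4). D is determined by |ZD| = 34.6 and |DJ| = 28.1 together: it lies at the intersection of circle(Z, 34.6) and circle(J, 28.1). With |ZJ| = 48.8, the foot of the radical line on ZJ is 28.6 from Z and the perpendicular offset is √(34.6² − 28.6²) = 19.5. Taking the left-of-ZJ solution: D = (45.5, 23.7).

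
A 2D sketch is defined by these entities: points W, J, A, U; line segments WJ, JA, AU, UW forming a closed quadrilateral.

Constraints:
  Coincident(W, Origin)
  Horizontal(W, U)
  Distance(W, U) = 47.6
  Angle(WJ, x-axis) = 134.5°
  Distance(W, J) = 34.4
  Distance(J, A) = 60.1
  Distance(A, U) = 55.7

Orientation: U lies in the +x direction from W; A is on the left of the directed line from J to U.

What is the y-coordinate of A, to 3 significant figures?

52.5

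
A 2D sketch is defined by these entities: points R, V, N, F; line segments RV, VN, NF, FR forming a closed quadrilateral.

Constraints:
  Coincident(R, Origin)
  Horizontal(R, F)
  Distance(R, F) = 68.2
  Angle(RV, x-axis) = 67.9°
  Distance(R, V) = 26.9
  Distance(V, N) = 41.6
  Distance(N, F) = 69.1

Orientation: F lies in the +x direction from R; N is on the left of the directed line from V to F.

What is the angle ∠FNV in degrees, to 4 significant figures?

64.10°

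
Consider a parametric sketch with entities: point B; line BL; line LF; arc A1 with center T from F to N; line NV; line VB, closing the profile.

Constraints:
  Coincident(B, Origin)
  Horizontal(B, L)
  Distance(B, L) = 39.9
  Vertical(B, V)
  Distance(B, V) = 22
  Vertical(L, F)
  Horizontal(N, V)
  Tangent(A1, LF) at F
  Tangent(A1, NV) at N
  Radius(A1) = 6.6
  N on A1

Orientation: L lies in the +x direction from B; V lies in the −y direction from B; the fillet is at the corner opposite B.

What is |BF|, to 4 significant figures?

42.77

The virtual corner opposite B is at (39.90, -22.00). The tangent condition forces TF to be normal to LF and since A1 is tangent to NV there, TN ⟂ NV, with radius 6.6, so the center T sits 6.6 in from both sides at T = (33.30, -15.40). That places the tangent points at F = (39.90, -15.40) on LF and N = (33.30, -22.00) on NV. Then |BF| = |F − B| = 42.77.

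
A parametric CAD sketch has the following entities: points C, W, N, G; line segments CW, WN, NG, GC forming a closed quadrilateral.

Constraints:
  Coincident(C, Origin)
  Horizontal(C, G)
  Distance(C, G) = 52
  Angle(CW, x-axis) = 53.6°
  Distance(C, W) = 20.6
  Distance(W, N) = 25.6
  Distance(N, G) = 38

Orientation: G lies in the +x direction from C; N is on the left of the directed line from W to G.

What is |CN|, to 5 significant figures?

45.799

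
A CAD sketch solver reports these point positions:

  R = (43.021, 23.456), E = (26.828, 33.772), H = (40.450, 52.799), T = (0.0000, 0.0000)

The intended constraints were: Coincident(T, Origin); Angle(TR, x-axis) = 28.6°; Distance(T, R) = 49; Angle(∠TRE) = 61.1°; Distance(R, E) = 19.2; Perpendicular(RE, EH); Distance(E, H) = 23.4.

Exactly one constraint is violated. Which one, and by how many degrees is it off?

Perpendicular(RE, EH) — off by 3.10°.

T = (0.00, 0.00) ✓; TR at 28.60° ✓; |TR| = 49.00 ✓; ∠TRE = 61.10° ✓; |RE| = 19.20 ✓; ∠(RE, EH) = 93.10° ✗; |EH| = 23.40 ✓.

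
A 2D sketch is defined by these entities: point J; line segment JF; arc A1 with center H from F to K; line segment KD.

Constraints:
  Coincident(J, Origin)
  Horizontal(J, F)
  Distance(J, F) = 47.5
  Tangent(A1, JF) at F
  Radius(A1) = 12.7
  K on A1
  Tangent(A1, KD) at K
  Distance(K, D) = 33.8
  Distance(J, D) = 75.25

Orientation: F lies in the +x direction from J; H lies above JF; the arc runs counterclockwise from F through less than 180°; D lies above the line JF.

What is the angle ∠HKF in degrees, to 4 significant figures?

43.79°

Checks: |JF| = 47.50 ✓; |HK| = 12.70 ✓; ∠(HK, KD) = 90.00° ✓; |KD| = 33.80 ✓; |JD| = 75.25 ✓.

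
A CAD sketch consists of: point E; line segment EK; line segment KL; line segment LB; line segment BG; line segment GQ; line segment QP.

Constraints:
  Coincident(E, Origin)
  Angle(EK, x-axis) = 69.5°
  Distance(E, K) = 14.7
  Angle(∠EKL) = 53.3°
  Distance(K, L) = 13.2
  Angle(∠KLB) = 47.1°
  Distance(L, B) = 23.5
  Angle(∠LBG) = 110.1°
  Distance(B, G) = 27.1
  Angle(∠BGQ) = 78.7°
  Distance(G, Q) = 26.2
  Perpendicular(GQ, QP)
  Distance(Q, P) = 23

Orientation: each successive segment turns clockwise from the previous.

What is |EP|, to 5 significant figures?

14.159

E is at the origin; EK runs at 69.5° with length 14.7, so K = (5.1480, 13.769). ∠EKL = 53.3° gives KL at -57.200° from the x-axis; with |KL| = 13.2, L = (12.299, 2.6736). ∠KLB = 47.1° gives LB at 169.90° from the x-axis; with |LB| = 23.5, B = (-10.837, 6.7947). ∠LBG = 110.1° gives BG at 100.00° from the x-axis; with |BG| = 27.1, G = (-15.543, 33.483). ∠BGQ = 78.7° gives GQ at -1.3000° from the x-axis; with |GQ| = 26.2, Q = (10.650, 32.889). GQ is perpendicular to QP, so QP runs at -91.300°; with |QP| = 23.0, P = (10.128, 9.8945). Then |EP| = |P − E| = 14.159.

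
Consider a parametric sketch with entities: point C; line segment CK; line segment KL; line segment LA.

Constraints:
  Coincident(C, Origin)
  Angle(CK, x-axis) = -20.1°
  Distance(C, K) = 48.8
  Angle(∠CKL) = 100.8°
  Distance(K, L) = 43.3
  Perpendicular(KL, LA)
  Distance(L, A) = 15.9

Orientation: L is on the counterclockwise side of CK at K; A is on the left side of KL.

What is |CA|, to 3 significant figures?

61.5

C is at the origin; CK runs at -20.1° with length 48.8, so K = 48.8·(cos -20.1°, sin -20.1°) = (45.8, -16.8). ∠CKL = 100.8°, so KL runs at -20.1° + (180° − 100.8°) = 59.1° from the x-axis; with |KL| = 43.3, L = K + 43.3·(cos 59.1°, sin 59.1°) = (68.1, 20.4). KL is perpendicular to LA; with |LA| = 15.9 on the left of KL, A = L + 15.9·(-0.858, 0.514) = (54.4, 28.5). Then |CA| = |A − C| = 61.5.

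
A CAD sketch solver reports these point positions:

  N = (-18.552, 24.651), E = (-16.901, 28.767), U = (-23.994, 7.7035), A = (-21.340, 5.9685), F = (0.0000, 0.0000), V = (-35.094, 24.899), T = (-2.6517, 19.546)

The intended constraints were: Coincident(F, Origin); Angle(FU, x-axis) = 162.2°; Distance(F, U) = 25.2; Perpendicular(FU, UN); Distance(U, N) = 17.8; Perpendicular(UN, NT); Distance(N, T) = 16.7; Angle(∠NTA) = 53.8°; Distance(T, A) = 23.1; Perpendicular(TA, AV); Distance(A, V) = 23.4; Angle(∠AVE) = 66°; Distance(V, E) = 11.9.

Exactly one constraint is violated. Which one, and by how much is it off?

Distance(V, E) = 11.9 — off by 6.70.

F = (0.00, 0.00) ✓; FU at 162.2° ✓; |FU| = 25.20 ✓; ∠(FU, UN) = 90.00° ✓; |UN| = 17.80 ✓; ∠(UN, NT) = 90.00° ✓; |NT| = 16.70 ✓; ∠NTA = 53.80° ✓; |TA| = 23.10 ✓; ∠(TA, AV) = 90.00° ✓; |AV| = 23.40 ✓; ∠AVE = 66.00° ✓; |VE| = 18.60 ✗.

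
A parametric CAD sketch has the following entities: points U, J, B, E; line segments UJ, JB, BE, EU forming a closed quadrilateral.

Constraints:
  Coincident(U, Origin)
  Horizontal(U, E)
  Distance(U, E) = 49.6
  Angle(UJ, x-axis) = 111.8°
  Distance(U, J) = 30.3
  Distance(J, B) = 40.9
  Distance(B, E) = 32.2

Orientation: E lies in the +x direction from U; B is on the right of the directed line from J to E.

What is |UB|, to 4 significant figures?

17.45

U is at the origin; U and E share the same y with |UE| = 49.6 and E in +x, so E = (49.6, 0). UJ runs at 111.8° with |UJ| = 30.3, so J = (-11.25, 28.13). B is determined by |JB| = 40.9 and |BE| = 32.2 together: it lies at the intersection of circle(J, 40.9) and circle(E, 32.2). With |JE| = 67.04, the foot of the radical line on JE is 38.26 from J and the perpendicular offset is √(40.9² − 38.26²) = 14.45. Taking the right-of-JE solution: B = (17.42, -1.037).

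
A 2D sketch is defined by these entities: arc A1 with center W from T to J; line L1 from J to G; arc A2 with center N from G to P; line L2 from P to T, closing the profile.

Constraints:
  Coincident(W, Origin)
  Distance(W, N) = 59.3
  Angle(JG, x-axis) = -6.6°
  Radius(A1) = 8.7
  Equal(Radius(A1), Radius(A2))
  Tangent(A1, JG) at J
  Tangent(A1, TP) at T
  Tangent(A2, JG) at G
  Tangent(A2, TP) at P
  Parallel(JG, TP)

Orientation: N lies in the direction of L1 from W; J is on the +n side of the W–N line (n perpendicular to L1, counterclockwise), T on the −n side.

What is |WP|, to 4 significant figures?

59.93

Tangency of A1 to both parallel lines with radius 8.7 puts J and T at W ± 8.7·n: J = (1.000, 8.642), T = (-1.000, -8.642). Equal radii place G and P the same way about N: G = N + 8.7·n = (59.91, 1.827), P = N − 8.7·n = (57.91, -15.46). Then |WP| = |P − W| = 59.93.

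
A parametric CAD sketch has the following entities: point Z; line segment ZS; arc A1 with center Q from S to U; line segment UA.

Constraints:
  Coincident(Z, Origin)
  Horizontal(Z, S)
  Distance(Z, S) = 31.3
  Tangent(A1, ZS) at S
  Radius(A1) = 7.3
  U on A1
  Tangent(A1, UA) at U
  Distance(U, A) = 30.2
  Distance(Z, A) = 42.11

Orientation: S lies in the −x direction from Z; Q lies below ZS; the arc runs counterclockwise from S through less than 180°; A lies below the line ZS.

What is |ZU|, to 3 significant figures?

39.1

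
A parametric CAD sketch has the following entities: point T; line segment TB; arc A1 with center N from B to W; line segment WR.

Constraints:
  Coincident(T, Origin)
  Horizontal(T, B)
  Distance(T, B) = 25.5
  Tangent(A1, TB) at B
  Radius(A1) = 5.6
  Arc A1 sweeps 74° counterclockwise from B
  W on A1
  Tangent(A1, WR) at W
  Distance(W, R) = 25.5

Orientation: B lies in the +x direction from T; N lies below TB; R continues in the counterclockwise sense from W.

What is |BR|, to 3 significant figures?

31.1

T is at the origin; T and B share the same y with |TB| = 25.5 and B on the +x side, so B = (25.5, 0.00). Since A1 is tangent to TB there, NB ⟂ TB, so N = B + (0, -5.6) = (25.5, -5.60). On A1, B sits at bearing 90° from N; a 74° counterclockwise sweep puts W at bearing 164°, so W = N + 5.6·(cos 164°, sin 164°) = (20.1, -4.06). The tangent condition forces NW to be normal to WR, so WR runs along (−sin 164°, cos 164°); with |WR| = 25.5, R = (13.1, -28.6). Then |BR| = |R − B| = 31.1.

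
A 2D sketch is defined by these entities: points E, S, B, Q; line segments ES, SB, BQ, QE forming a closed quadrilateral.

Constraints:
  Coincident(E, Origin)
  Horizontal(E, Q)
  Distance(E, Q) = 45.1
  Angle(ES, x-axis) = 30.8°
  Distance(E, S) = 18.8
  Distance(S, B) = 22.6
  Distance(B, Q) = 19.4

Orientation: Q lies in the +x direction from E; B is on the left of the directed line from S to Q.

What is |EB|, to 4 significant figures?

41.25

Checks: |SB| = 22.60 ✓; |BQ| = 19.40 ✓.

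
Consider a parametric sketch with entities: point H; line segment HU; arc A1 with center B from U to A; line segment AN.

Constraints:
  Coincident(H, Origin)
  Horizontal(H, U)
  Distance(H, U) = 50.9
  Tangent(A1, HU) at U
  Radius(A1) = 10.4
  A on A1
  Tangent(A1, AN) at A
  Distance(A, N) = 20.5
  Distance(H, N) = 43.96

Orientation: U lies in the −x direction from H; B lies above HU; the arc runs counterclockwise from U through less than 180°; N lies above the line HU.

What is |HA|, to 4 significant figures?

41.62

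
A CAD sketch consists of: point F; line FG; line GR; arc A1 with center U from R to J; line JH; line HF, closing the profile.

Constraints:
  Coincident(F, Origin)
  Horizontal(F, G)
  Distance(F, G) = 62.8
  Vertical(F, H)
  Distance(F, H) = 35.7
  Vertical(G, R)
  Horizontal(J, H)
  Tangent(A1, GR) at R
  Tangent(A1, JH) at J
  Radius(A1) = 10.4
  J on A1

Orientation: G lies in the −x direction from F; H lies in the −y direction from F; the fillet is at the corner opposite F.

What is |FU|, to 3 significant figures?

58.2

F is at the origin; FG is horizontal with |FG| = 62.8 and G on the −x side, so G = (-62.8, 0.00). FH is vertical with |FH| = 35.7 and H on the −y side, so H = (0.00, -35.7). The virtual corner opposite F is at (-62.8, -35.7). Since A1 is tangent to GR there, UR ⟂ GR and the tangent condition forces UJ to be normal to JH, with radius 10.4, so the center U sits 10.4 in from both sides at U = (-52.4, -25.3). Then |FU| = |U − F| = 58.2.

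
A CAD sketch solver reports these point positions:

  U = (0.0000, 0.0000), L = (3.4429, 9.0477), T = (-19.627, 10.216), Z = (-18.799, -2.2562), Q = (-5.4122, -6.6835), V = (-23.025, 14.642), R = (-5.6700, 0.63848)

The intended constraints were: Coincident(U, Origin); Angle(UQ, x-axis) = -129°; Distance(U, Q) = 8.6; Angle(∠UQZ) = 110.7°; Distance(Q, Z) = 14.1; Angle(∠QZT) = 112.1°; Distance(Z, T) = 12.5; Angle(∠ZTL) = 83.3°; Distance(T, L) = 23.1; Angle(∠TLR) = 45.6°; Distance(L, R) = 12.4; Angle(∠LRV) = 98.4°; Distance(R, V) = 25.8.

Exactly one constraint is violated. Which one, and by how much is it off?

Distance(R, V) = 25.8 — off by 3.50.

U = (0.00, 0.00) ✓; UQ at -129.0° ✓; |UQ| = 8.600 ✓; ∠UQZ = 110.7° ✓; |QZ| = 14.10 ✓; ∠QZT = 112.1° ✓; |ZT| = 12.50 ✓; ∠ZTL = 83.30° ✓; |TL| = 23.10 ✓; ∠TLR = 45.60° ✓; |LR| = 12.40 ✓; ∠LRV = 98.40° ✓; |RV| = 22.30 ✗.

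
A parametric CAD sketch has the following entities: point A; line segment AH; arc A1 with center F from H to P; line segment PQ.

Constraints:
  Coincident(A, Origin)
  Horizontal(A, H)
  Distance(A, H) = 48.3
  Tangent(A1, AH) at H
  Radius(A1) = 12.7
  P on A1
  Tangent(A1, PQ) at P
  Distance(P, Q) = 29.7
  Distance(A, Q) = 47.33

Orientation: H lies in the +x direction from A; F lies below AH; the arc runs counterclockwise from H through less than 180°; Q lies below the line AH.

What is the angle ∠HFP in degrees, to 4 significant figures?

74.71°

A is at the origin; A and H share the same y with |AH| = 48.3 and H on the +x side, so H = (48.30, 0.000). The tangent condition forces FH to be normal to AH, so F = H + (0, -12.7) = (48.30, -12.70). Since FP ⟂ PQ (tangency), |FQ| = √(12.7² + 29.7²) = 32.30 regardless of where P sits on A1. So Q lies on both circle(A, 47.33) and circle(F, 32.30); the below-AH intersection is Q = (28.22, -38.00). P is the foot of the tangent from Q: P = (36.05, -9.351).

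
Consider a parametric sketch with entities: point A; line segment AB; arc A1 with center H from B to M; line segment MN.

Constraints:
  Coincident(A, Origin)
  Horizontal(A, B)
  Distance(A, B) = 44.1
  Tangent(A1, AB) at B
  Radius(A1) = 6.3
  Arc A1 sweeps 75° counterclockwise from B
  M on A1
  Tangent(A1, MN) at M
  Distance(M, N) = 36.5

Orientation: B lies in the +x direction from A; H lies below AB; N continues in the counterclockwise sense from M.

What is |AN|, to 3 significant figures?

49.1

A is at the origin; AB is horizontal with |AB| = 44.1 and B on the +x side, so B = (44.1, 0.00). Tangency of A1 to AB means the radius HB is perpendicular to AB, so H = B + (0, -6.3) = (44.1, -6.30). On A1, B sits at bearing 90° from H; a 75° counterclockwise sweep puts M at bearing 165°, so M = H + 6.3·(cos 165°, sin 165°) = (38.0, -4.67). A1 meets MN tangentially, so HM is at right angles to MN, so MN runs along (−sin 165°, cos 165°); with |MN| = 36.5, N = (28.6, -39.9). Then |AN| = |N − A| = 49.1.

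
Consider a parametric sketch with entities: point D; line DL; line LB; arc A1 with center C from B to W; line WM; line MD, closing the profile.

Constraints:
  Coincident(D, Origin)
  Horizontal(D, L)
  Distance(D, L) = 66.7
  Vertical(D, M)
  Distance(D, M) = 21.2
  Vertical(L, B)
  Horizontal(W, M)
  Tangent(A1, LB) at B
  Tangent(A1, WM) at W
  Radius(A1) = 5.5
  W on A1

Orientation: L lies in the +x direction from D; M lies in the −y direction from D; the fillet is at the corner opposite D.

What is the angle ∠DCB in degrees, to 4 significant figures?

165.6°

The virtual corner opposite D is at (66.70, -21.20). A1 meets LB tangentially, so CB is at right angles to LB and A1 meets WM tangentially, so CW is at right angles to WM, with radius 5.5, so the center C sits 5.5 in from both sides at C = (61.20, -15.70). That places the tangent points at B = (66.70, -15.70) on LB and W = (61.20, -21.20) on WM. Then cos ∠DCB = CD·CB / (|CD||CB|), giving 165.6°.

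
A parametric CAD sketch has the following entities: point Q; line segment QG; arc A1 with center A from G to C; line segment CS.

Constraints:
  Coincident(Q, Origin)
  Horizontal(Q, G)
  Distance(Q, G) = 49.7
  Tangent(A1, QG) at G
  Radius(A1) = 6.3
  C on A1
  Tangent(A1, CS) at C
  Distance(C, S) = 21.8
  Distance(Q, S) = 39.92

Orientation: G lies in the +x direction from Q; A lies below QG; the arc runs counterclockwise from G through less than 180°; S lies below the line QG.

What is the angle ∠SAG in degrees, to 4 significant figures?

133.8°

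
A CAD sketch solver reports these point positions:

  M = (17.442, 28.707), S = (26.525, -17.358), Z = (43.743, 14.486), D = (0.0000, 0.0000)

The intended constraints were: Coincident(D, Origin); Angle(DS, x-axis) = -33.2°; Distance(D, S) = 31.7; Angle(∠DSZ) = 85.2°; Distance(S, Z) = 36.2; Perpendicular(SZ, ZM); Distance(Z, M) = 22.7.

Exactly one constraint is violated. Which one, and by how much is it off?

Distance(Z, M) = 22.7 — off by 7.20.

D = (0.00, 0.00) ✓; DS at -33.20° ✓; |DS| = 31.70 ✓; ∠DSZ = 85.20° ✓; |SZ| = 36.20 ✓; ∠(SZ, ZM) = 90.00° ✓; |ZM| = 29.90 ✗.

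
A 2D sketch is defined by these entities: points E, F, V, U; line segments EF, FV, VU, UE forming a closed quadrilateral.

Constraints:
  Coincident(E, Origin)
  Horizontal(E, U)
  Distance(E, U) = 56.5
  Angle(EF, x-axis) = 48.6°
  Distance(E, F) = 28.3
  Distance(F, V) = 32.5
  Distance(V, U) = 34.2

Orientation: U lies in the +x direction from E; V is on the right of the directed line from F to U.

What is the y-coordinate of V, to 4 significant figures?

-10.83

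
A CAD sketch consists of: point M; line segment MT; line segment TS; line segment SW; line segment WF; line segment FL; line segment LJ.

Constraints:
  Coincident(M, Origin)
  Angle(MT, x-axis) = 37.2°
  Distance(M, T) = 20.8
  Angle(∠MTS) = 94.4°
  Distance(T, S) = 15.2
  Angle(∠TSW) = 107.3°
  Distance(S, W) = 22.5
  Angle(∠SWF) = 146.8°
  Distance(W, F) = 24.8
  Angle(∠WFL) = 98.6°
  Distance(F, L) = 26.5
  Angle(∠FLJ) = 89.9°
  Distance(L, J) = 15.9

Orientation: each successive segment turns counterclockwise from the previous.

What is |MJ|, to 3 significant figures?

9.31

M is at the origin; MT runs at 37.2° with length 20.8, so T = (16.6, 12.6). ∠MTS = 94.4° gives TS at 123° from the x-axis; with |TS| = 15.2, S = (8.33, 25.4). ∠TSW = 107.3° gives SW at -164° from the x-axis; with |SW| = 22.5, W = (-13.3, 19.3). ∠SWF = 146.8° gives WF at -131° from the x-axis; with |WF| = 24.8, F = (-29.7, 0.708). ∠WFL = 98.6° gives FL at -49.9° from the x-axis; with |FL| = 26.5, L = (-12.6, -19.6). ∠FLJ = 89.9° gives LJ at 40.2° from the x-axis; with |LJ| = 15.9, J = (-0.502, -9.30). Then |MJ| = |J − M| = 9.31.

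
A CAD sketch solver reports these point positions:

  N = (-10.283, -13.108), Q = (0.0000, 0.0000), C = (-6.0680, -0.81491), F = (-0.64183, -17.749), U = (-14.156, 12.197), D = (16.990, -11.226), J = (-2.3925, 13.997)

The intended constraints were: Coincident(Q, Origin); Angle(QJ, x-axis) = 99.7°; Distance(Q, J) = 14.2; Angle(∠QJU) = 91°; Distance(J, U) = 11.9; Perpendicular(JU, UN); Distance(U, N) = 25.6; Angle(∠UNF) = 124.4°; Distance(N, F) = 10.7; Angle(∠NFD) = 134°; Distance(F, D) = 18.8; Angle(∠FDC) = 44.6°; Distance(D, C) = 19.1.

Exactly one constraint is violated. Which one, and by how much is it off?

Distance(D, C) = 19.1 — off by 6.20.

Q = (0.00, 0.00) ✓; QJ at 99.70° ✓; |QJ| = 14.20 ✓; ∠QJU = 91.00° ✓; |JU| = 11.90 ✓; ∠(JU, UN) = 90.00° ✓; |UN| = 25.60 ✓; ∠UNF = 124.4° ✓; |NF| = 10.70 ✓; ∠NFD = 134.0° ✓; |FD| = 18.80 ✓; ∠FDC = 44.60° ✓; |DC| = 25.30 ✗.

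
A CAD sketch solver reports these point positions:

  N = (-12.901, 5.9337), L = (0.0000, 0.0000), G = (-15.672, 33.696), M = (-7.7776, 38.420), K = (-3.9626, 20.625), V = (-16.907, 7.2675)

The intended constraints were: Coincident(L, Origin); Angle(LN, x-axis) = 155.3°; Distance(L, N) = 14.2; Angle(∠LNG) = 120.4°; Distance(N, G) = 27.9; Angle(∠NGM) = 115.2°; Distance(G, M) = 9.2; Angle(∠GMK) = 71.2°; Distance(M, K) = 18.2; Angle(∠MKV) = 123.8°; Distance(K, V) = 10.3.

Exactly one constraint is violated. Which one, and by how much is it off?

Distance(K, V) = 10.3 — off by 8.30.

L = (0.00, 0.00) ✓; LN at 155.3° ✓; |LN| = 14.20 ✓; ∠LNG = 120.4° ✓; |NG| = 27.90 ✓; ∠NGM = 115.2° ✓; |GM| = 9.200 ✓; ∠GMK = 71.20° ✓; |MK| = 18.20 ✓; ∠MKV = 123.8° ✓; |KV| = 18.60 ✗.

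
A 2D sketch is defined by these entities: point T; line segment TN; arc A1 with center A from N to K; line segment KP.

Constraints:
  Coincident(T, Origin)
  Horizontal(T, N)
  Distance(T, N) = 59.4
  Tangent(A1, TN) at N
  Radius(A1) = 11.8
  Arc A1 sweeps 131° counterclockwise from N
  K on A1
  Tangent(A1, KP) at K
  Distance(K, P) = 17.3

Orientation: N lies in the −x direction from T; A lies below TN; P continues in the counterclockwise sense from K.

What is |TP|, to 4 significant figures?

65.62

T is at the origin; T and N share the same y with |TN| = 59.4 and N on the −x side, so N = (-59.40, 0.000). The tangent condition forces AN to be normal to TN, so A = N + (0, -11.8) = (-59.40, -11.80). On A1, N sits at bearing 90° from A; a 131° counterclockwise sweep puts K at bearing 221°, so K = A + 11.8·(cos 221°, sin 221°) = (-68.31, -19.54). Since A1 is tangent to KP there, AK ⟂ KP, so KP runs along (−sin 221°, cos 221°); with |KP| = 17.3, P = (-56.96, -32.60). Then |TP| = |P − T| = 65.62.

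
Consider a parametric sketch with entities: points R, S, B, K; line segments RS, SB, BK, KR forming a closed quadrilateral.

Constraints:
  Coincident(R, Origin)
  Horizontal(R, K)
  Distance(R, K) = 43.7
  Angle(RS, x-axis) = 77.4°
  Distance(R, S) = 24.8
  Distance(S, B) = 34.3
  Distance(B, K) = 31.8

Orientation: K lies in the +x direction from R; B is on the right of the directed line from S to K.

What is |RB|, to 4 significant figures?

16.13

R is at the origin; R and K share the same y with |RK| = 43.7 and K in +x, so K = (43.7, 0). RS runs at 77.4° with |RS| = 24.8, so S = (5.410, 24.20). B is determined by |SB| = 34.3 and |BK| = 31.8 together: it lies at the intersection of circle(S, 34.3) and circle(K, 31.8). With |SK| = 45.30, the foot of the radical line on SK is 24.47 from S and the perpendicular offset is √(34.3² − 24.47²) = 24.03. Taking the right-of-SK solution: B = (13.26, -9.188).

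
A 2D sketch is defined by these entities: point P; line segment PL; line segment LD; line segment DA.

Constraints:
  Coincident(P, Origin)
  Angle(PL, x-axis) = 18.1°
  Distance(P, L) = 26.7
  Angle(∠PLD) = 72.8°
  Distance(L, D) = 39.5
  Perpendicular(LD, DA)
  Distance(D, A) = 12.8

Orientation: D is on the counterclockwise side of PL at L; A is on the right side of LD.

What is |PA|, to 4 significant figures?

49.66

P is at the origin; PL runs at 18.1° with length 26.7, so L = 26.7·(cos 18.1°, sin 18.1°) = (25.38, 8.295). ∠PLD = 72.8°, so LD runs at 18.1° + (180° − 72.8°) = 125.3° from the x-axis; with |LD| = 39.5, D = L + 39.5·(cos 125.3°, sin 125.3°) = (2.553, 40.53). LD ⟂ DA; with |DA| = 12.8 on the right of LD, A = D + 12.8·(0.8161, 0.5779) = (13.00, 47.93). Then |PA| = |A − P| = 49.66.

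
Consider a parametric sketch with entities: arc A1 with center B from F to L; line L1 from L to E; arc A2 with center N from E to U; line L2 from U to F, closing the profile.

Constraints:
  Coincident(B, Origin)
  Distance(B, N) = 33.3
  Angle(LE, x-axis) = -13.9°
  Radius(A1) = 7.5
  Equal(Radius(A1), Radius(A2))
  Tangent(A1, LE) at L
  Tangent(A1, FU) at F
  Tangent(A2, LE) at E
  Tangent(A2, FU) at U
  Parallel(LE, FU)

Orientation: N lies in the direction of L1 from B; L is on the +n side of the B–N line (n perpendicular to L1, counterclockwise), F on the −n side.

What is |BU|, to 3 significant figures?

34.1

Tangency of A1 to both parallel lines with radius 7.5 puts L and F at B ± 7.5·n: L = (1.80, 7.28), F = (-1.80, -7.28). Equal radii place E and U the same way about N: E = N + 7.5·n = (34.1, -0.719), U = N − 7.5·n = (30.5, -15.3). Then |BU| = |U − B| = 34.1.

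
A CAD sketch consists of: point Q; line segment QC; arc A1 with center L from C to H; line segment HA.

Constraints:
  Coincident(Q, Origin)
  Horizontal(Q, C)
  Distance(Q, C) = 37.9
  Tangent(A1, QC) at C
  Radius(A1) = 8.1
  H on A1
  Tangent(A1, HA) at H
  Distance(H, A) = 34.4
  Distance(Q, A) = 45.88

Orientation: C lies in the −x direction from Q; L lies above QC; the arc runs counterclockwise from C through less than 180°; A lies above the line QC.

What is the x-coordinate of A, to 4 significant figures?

-22.57

Checks: Q.y = 0.00, C.y = 0.00 ✓; ∠(LC, CQ) = 90.00° ✓; |LC| = 8.100 ✓; |LH| = 8.100 ✓; ∠(LH, HA) = 90.00° ✓; |HA| = 34.40 ✓; |QA| = 45.88 ✓.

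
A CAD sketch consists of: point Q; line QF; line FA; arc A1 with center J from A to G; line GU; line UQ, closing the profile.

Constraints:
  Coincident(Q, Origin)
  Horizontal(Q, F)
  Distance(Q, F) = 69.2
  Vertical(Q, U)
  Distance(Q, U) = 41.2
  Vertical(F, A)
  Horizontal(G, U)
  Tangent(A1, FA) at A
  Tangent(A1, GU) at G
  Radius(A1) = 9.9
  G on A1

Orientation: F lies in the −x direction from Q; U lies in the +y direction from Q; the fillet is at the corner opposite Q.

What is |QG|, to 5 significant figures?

72.208

Q is at the origin; Q and F share the same y with |QF| = 69.2 and F on the −x side, so F = (-69.200, 0.0000). QU is vertical with |QU| = 41.2 and U on the +y side, so U = (0.0000, 41.200). The virtual corner opposite Q is at (-69.200, 41.200). Since A1 is tangent to FA there, JA ⟂ FA and since A1 is tangent to GU there, JG ⟂ GU, with radius 9.9, so the center J sits 9.9 in from both sides at J = (-59.300, 31.300). That places the tangent points at A = (-69.200, 31.300) on FA and G = (-59.300, 41.200) on GU. Then |QG| = |G − Q| = 72.208.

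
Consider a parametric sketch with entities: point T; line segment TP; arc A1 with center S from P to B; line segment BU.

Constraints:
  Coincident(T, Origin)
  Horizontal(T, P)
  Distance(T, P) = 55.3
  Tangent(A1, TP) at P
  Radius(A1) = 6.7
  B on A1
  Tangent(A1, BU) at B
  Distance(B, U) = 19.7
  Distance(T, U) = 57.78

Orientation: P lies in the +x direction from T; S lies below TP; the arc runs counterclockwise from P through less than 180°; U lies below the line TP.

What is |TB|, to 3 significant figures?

49.2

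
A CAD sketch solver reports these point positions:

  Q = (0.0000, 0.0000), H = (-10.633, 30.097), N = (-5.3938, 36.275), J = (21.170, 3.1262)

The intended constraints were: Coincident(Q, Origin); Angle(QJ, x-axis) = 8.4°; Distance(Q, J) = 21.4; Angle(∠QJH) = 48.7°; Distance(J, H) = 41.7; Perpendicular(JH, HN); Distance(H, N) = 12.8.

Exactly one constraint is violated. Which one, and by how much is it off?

Distance(H, N) = 12.8 — off by 4.70.

Q = (0.00, 0.00) ✓; QJ at 8.400° ✓; |QJ| = 21.40 ✓; ∠QJH = 48.70° ✓; |JH| = 41.70 ✓; ∠(JH, HN) = 90.00° ✓; |HN| = 8.100 ✗.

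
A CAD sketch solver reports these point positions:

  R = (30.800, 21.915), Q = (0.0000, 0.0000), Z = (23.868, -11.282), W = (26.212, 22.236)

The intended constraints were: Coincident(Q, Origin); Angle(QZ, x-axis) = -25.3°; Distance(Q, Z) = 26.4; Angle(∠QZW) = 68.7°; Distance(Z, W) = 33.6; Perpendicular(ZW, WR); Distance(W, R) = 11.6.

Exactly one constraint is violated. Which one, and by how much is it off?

Distance(W, R) = 11.6 — off by 7.00.

Q = (0.00, 0.00) ✓; QZ at -25.30° ✓; |QZ| = 26.40 ✓; ∠QZW = 68.70° ✓; |ZW| = 33.60 ✓; ∠(ZW, WR) = 90.00° ✓; |WR| = 4.599 ✗.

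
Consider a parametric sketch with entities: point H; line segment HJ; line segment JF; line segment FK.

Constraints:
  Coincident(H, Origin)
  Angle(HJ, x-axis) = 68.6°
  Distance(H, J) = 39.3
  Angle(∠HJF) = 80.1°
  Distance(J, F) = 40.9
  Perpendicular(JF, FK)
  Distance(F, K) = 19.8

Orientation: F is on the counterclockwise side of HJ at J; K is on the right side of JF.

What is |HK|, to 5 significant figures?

67.748

∠HJF = 80.1°, so JF runs at 68.6° + (180° − 80.1°) = 168.50° from the x-axis; with |JF| = 40.9, F = J + 40.9·(cos 168.50°, sin 168.50°) = (-25.739, 44.745). JF ⟂ FK; with |FK| = 19.8 on the right of JF, K = F + 19.8·(0.19937, 0.97992) = (-21.792, 64.147). Then |HK| = |K − H| = 67.748.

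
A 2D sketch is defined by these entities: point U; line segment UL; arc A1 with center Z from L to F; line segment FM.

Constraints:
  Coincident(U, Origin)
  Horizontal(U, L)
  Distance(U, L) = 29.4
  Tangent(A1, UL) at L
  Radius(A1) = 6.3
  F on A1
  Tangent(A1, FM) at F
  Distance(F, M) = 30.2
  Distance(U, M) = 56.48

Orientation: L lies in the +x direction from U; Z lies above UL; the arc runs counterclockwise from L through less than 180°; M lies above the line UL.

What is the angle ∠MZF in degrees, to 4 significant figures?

78.22°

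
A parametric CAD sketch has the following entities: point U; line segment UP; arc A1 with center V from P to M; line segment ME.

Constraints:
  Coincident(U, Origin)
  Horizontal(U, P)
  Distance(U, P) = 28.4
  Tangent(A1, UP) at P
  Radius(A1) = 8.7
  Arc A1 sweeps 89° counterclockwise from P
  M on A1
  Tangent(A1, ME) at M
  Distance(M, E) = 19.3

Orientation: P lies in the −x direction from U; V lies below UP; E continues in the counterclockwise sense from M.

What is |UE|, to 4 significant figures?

46.66

U is at the origin; U and P share the same y with |UP| = 28.4 and P on the −x side, so P = (-28.40, 0.000). A1 meets UP tangentially, so VP is at right angles to UP, so V = P + (0, -8.7) = (-28.40, -8.700). On A1, P sits at bearing 90° from V; an 89° counterclockwise sweep puts M at bearing 179°, so M = V + 8.7·(cos 179°, sin 179°) = (-37.10, -8.548). Tangency of A1 to ME means the radius VM is perpendicular to ME, so ME runs along (−sin 179°, cos 179°); with |ME| = 19.3, E = (-37.44, -27.85). Then |UE| = |E − U| = 46.66.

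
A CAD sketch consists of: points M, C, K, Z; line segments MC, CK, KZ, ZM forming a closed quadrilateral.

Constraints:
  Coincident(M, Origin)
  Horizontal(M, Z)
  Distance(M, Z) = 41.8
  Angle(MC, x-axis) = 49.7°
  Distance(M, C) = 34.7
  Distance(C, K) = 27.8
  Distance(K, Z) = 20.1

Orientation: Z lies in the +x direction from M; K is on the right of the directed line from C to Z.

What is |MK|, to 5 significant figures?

21.784

Checks: |CK| = 27.80 ✓; |KZ| = 20.10 ✓.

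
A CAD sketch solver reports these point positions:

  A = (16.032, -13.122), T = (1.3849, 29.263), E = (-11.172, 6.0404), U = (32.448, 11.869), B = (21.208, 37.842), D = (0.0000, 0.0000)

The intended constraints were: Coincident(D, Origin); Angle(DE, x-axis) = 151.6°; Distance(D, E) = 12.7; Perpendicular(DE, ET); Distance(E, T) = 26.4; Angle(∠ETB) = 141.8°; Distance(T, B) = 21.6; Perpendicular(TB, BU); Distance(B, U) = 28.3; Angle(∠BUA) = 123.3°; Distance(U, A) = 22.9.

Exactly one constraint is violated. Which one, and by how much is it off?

Distance(U, A) = 22.9 — off by 7.00.

D = (0.00, 0.00) ✓; DE at 151.6° ✓; |DE| = 12.70 ✓; ∠(DE, ET) = 90.00° ✓; |ET| = 26.40 ✓; ∠ETB = 141.8° ✓; |TB| = 21.60 ✓; ∠(TB, BU) = 90.00° ✓; |BU| = 28.30 ✓; ∠BUA = 123.3° ✓; |UA| = 29.90 ✗.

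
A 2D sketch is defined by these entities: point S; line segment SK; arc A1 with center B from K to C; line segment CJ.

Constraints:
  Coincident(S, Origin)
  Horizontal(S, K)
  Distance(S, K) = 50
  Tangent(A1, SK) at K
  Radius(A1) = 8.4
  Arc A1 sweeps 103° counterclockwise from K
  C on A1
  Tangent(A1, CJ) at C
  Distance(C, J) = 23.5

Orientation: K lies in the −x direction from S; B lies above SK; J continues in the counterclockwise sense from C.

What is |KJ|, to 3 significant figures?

33.3

S is at the origin; SK is horizontal with |SK| = 50.0 and K on the −x side, so K = (-50.0, 0.00). Since A1 is tangent to SK there, BK ⟂ SK, so B = K + (0, 8.4) = (-50.0, 8.40). On A1, K sits at bearing -90° from B; a 103° counterclockwise sweep puts C at bearing 13°, so C = B + 8.4·(cos 13°, sin 13°) = (-41.8, 10.3). A1 meets CJ tangentially, so BC is at right angles to CJ, so CJ runs along (−sin 13°, cos 13°); with |CJ| = 23.5, J = (-47.1, 33.2). Then |KJ| = |J − K| = 33.3.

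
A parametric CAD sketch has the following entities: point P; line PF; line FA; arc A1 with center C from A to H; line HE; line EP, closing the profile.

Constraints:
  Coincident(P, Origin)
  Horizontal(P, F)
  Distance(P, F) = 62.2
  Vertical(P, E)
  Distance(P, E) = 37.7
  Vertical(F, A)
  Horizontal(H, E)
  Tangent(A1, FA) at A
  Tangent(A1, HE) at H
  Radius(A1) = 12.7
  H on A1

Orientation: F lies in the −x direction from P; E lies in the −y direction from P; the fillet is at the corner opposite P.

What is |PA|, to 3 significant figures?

67.0

The virtual corner opposite P is at (-62.2, -37.7). Tangency of A1 to FA means the radius CA is perpendicular to FA and since A1 is tangent to HE there, CH ⟂ HE, with radius 12.7, so the center C sits 12.7 in from both sides at C = (-49.5, -25.0). That places the tangent points at A = (-62.2, -25.0) on FA and H = (-49.5, -37.7) on HE. Then |PA| = |A − P| = 67.0.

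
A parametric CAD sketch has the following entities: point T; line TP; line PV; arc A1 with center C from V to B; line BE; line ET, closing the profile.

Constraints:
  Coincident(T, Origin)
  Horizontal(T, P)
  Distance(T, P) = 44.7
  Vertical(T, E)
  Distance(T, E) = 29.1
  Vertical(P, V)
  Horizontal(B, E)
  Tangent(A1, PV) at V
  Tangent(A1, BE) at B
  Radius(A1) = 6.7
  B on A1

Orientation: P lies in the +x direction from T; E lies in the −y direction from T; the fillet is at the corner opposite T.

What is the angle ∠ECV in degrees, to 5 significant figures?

170.00°

T is at the origin; TP is horizontal with |TP| = 44.7 and P on the +x side, so P = (44.700, 0.0000). T and E share the same x with |TE| = 29.1 and E on the −y side, so E = (0.0000, -29.100). The virtual corner opposite T is at (44.700, -29.100). Since A1 is tangent to PV there, CV ⟂ PV and tangency of A1 to BE means the radius CB is perpendicular to BE, with radius 6.7, so the center C sits 6.7 in from both sides at C = (38.000, -22.400). That places the tangent points at V = (44.700, -22.400) on PV and B = (38.000, -29.100) on BE. Then cos ∠ECV = CE·CV / (|CE||CV|), giving 170.00°.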